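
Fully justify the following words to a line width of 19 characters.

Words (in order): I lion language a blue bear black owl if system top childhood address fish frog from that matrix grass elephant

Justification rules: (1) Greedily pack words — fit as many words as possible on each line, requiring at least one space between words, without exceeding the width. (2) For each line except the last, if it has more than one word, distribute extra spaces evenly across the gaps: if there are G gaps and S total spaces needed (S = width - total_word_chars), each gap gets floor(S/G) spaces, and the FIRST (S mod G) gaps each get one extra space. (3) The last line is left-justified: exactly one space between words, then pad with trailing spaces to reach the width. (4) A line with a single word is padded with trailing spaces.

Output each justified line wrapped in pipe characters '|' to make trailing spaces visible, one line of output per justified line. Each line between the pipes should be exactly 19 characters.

Answer: |I  lion  language a|
|blue bear black owl|
|if    system    top|
|childhood   address|
|fish frog from that|
|matrix        grass|
|elephant           |

Derivation:
Line 1: ['I', 'lion', 'language', 'a'] (min_width=17, slack=2)
Line 2: ['blue', 'bear', 'black', 'owl'] (min_width=19, slack=0)
Line 3: ['if', 'system', 'top'] (min_width=13, slack=6)
Line 4: ['childhood', 'address'] (min_width=17, slack=2)
Line 5: ['fish', 'frog', 'from', 'that'] (min_width=19, slack=0)
Line 6: ['matrix', 'grass'] (min_width=12, slack=7)
Line 7: ['elephant'] (min_width=8, slack=11)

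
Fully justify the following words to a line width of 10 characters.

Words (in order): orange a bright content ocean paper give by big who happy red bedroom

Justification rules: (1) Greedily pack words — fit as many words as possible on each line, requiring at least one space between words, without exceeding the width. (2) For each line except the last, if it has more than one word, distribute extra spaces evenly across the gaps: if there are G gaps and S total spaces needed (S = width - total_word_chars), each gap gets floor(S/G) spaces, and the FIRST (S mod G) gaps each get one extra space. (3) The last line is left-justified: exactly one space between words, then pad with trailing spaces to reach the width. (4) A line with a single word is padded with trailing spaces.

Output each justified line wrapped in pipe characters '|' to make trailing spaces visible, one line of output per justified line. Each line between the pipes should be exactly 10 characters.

Answer: |orange   a|
|bright    |
|content   |
|ocean     |
|paper give|
|by big who|
|happy  red|
|bedroom   |

Derivation:
Line 1: ['orange', 'a'] (min_width=8, slack=2)
Line 2: ['bright'] (min_width=6, slack=4)
Line 3: ['content'] (min_width=7, slack=3)
Line 4: ['ocean'] (min_width=5, slack=5)
Line 5: ['paper', 'give'] (min_width=10, slack=0)
Line 6: ['by', 'big', 'who'] (min_width=10, slack=0)
Line 7: ['happy', 'red'] (min_width=9, slack=1)
Line 8: ['bedroom'] (min_width=7, slack=3)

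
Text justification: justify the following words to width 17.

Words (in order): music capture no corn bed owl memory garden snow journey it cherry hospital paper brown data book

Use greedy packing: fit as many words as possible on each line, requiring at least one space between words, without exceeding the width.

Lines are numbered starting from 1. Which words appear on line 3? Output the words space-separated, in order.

Answer: memory garden

Derivation:
Line 1: ['music', 'capture', 'no'] (min_width=16, slack=1)
Line 2: ['corn', 'bed', 'owl'] (min_width=12, slack=5)
Line 3: ['memory', 'garden'] (min_width=13, slack=4)
Line 4: ['snow', 'journey', 'it'] (min_width=15, slack=2)
Line 5: ['cherry', 'hospital'] (min_width=15, slack=2)
Line 6: ['paper', 'brown', 'data'] (min_width=16, slack=1)
Line 7: ['book'] (min_width=4, slack=13)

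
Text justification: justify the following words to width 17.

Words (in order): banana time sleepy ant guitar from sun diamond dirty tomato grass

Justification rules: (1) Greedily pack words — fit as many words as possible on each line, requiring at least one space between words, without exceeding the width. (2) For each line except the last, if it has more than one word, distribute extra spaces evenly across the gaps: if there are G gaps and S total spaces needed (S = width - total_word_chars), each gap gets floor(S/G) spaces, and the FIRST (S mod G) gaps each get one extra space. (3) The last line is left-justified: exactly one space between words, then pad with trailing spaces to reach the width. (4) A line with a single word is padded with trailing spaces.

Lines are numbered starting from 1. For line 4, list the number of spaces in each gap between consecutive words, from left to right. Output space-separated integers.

Answer: 6

Derivation:
Line 1: ['banana', 'time'] (min_width=11, slack=6)
Line 2: ['sleepy', 'ant', 'guitar'] (min_width=17, slack=0)
Line 3: ['from', 'sun', 'diamond'] (min_width=16, slack=1)
Line 4: ['dirty', 'tomato'] (min_width=12, slack=5)
Line 5: ['grass'] (min_width=5, slack=12)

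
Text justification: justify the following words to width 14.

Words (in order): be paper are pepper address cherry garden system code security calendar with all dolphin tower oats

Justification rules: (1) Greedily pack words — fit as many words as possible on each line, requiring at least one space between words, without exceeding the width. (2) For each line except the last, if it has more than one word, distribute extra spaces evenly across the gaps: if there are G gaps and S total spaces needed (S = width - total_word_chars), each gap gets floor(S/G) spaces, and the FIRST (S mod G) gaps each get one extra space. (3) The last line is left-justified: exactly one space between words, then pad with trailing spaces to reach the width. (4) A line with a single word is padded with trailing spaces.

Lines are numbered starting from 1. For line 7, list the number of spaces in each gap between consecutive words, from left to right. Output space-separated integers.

Answer: 4

Derivation:
Line 1: ['be', 'paper', 'are'] (min_width=12, slack=2)
Line 2: ['pepper', 'address'] (min_width=14, slack=0)
Line 3: ['cherry', 'garden'] (min_width=13, slack=1)
Line 4: ['system', 'code'] (min_width=11, slack=3)
Line 5: ['security'] (min_width=8, slack=6)
Line 6: ['calendar', 'with'] (min_width=13, slack=1)
Line 7: ['all', 'dolphin'] (min_width=11, slack=3)
Line 8: ['tower', 'oats'] (min_width=10, slack=4)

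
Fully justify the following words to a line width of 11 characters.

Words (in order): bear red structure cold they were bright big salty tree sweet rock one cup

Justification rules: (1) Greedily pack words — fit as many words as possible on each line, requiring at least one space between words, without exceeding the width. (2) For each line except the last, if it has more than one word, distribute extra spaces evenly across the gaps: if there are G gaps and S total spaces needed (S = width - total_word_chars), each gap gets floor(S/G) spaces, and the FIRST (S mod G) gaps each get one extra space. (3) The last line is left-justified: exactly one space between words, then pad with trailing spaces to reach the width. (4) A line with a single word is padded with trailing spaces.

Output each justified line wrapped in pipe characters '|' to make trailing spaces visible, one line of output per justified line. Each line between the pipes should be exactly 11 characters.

Answer: |bear    red|
|structure  |
|cold   they|
|were bright|
|big   salty|
|tree  sweet|
|rock    one|
|cup        |

Derivation:
Line 1: ['bear', 'red'] (min_width=8, slack=3)
Line 2: ['structure'] (min_width=9, slack=2)
Line 3: ['cold', 'they'] (min_width=9, slack=2)
Line 4: ['were', 'bright'] (min_width=11, slack=0)
Line 5: ['big', 'salty'] (min_width=9, slack=2)
Line 6: ['tree', 'sweet'] (min_width=10, slack=1)
Line 7: ['rock', 'one'] (min_width=8, slack=3)
Line 8: ['cup'] (min_width=3, slack=8)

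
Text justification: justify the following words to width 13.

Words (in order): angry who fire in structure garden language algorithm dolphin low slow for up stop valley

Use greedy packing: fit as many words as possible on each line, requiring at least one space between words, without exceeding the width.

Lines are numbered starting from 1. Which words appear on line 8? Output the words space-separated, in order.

Line 1: ['angry', 'who'] (min_width=9, slack=4)
Line 2: ['fire', 'in'] (min_width=7, slack=6)
Line 3: ['structure'] (min_width=9, slack=4)
Line 4: ['garden'] (min_width=6, slack=7)
Line 5: ['language'] (min_width=8, slack=5)
Line 6: ['algorithm'] (min_width=9, slack=4)
Line 7: ['dolphin', 'low'] (min_width=11, slack=2)
Line 8: ['slow', 'for', 'up'] (min_width=11, slack=2)
Line 9: ['stop', 'valley'] (min_width=11, slack=2)

Answer: slow for up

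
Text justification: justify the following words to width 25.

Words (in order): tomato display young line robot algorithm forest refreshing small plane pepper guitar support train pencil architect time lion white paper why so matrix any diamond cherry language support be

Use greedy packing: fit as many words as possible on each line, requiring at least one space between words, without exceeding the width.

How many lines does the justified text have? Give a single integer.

Line 1: ['tomato', 'display', 'young', 'line'] (min_width=25, slack=0)
Line 2: ['robot', 'algorithm', 'forest'] (min_width=22, slack=3)
Line 3: ['refreshing', 'small', 'plane'] (min_width=22, slack=3)
Line 4: ['pepper', 'guitar', 'support'] (min_width=21, slack=4)
Line 5: ['train', 'pencil', 'architect'] (min_width=22, slack=3)
Line 6: ['time', 'lion', 'white', 'paper', 'why'] (min_width=25, slack=0)
Line 7: ['so', 'matrix', 'any', 'diamond'] (min_width=21, slack=4)
Line 8: ['cherry', 'language', 'support'] (min_width=23, slack=2)
Line 9: ['be'] (min_width=2, slack=23)
Total lines: 9

Answer: 9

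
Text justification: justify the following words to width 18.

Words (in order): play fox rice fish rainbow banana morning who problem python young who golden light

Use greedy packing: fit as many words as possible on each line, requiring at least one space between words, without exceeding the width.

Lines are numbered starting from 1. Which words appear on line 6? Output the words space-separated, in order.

Line 1: ['play', 'fox', 'rice', 'fish'] (min_width=18, slack=0)
Line 2: ['rainbow', 'banana'] (min_width=14, slack=4)
Line 3: ['morning', 'who'] (min_width=11, slack=7)
Line 4: ['problem', 'python'] (min_width=14, slack=4)
Line 5: ['young', 'who', 'golden'] (min_width=16, slack=2)
Line 6: ['light'] (min_width=5, slack=13)

Answer: light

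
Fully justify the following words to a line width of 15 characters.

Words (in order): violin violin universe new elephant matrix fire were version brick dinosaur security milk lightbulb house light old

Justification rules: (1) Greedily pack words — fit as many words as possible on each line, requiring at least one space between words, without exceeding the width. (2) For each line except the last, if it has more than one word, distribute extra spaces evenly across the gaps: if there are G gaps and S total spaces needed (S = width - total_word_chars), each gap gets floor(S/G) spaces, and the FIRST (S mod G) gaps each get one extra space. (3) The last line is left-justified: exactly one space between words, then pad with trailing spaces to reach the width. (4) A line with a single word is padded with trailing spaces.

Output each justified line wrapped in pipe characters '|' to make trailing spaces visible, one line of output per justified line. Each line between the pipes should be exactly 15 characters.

Answer: |violin   violin|
|universe    new|
|elephant matrix|
|fire       were|
|version   brick|
|dinosaur       |
|security   milk|
|lightbulb house|
|light old      |

Derivation:
Line 1: ['violin', 'violin'] (min_width=13, slack=2)
Line 2: ['universe', 'new'] (min_width=12, slack=3)
Line 3: ['elephant', 'matrix'] (min_width=15, slack=0)
Line 4: ['fire', 'were'] (min_width=9, slack=6)
Line 5: ['version', 'brick'] (min_width=13, slack=2)
Line 6: ['dinosaur'] (min_width=8, slack=7)
Line 7: ['security', 'milk'] (min_width=13, slack=2)
Line 8: ['lightbulb', 'house'] (min_width=15, slack=0)
Line 9: ['light', 'old'] (min_width=9, slack=6)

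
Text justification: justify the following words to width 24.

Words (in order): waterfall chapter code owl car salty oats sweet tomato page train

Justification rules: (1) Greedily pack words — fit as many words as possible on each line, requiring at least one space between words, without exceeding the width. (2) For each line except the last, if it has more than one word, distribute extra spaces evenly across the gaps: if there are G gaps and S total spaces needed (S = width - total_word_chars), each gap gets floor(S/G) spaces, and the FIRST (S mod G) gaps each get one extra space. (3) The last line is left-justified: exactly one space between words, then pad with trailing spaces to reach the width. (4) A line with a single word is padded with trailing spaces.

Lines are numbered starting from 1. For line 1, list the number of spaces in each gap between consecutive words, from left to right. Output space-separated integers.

Line 1: ['waterfall', 'chapter', 'code'] (min_width=22, slack=2)
Line 2: ['owl', 'car', 'salty', 'oats', 'sweet'] (min_width=24, slack=0)
Line 3: ['tomato', 'page', 'train'] (min_width=17, slack=7)

Answer: 2 2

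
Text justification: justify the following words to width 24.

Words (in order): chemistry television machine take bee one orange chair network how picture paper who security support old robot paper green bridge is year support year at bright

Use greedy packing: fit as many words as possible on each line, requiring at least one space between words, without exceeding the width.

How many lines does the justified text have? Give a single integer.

Answer: 8

Derivation:
Line 1: ['chemistry', 'television'] (min_width=20, slack=4)
Line 2: ['machine', 'take', 'bee', 'one'] (min_width=20, slack=4)
Line 3: ['orange', 'chair', 'network', 'how'] (min_width=24, slack=0)
Line 4: ['picture', 'paper', 'who'] (min_width=17, slack=7)
Line 5: ['security', 'support', 'old'] (min_width=20, slack=4)
Line 6: ['robot', 'paper', 'green', 'bridge'] (min_width=24, slack=0)
Line 7: ['is', 'year', 'support', 'year', 'at'] (min_width=23, slack=1)
Line 8: ['bright'] (min_width=6, slack=18)
Total lines: 8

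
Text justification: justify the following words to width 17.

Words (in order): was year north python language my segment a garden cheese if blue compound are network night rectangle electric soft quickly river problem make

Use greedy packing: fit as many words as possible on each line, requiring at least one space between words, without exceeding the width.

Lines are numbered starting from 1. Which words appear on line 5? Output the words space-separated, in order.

Line 1: ['was', 'year', 'north'] (min_width=14, slack=3)
Line 2: ['python', 'language'] (min_width=15, slack=2)
Line 3: ['my', 'segment', 'a'] (min_width=12, slack=5)
Line 4: ['garden', 'cheese', 'if'] (min_width=16, slack=1)
Line 5: ['blue', 'compound', 'are'] (min_width=17, slack=0)
Line 6: ['network', 'night'] (min_width=13, slack=4)
Line 7: ['rectangle'] (min_width=9, slack=8)
Line 8: ['electric', 'soft'] (min_width=13, slack=4)
Line 9: ['quickly', 'river'] (min_width=13, slack=4)
Line 10: ['problem', 'make'] (min_width=12, slack=5)

Answer: blue compound are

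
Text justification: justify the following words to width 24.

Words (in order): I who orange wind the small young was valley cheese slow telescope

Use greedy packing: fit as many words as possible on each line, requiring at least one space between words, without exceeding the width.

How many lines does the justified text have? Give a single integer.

Answer: 3

Derivation:
Line 1: ['I', 'who', 'orange', 'wind', 'the'] (min_width=21, slack=3)
Line 2: ['small', 'young', 'was', 'valley'] (min_width=22, slack=2)
Line 3: ['cheese', 'slow', 'telescope'] (min_width=21, slack=3)
Total lines: 3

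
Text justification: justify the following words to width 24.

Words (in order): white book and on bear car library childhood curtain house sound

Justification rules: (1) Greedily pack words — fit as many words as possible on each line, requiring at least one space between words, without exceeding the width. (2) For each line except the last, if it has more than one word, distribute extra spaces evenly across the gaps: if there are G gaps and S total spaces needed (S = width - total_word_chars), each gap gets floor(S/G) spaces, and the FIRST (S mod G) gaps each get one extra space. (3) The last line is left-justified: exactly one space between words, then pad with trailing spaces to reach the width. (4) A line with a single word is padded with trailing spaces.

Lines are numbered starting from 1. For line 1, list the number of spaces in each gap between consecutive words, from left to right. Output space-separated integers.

Answer: 2 2 1 1

Derivation:
Line 1: ['white', 'book', 'and', 'on', 'bear'] (min_width=22, slack=2)
Line 2: ['car', 'library', 'childhood'] (min_width=21, slack=3)
Line 3: ['curtain', 'house', 'sound'] (min_width=19, slack=5)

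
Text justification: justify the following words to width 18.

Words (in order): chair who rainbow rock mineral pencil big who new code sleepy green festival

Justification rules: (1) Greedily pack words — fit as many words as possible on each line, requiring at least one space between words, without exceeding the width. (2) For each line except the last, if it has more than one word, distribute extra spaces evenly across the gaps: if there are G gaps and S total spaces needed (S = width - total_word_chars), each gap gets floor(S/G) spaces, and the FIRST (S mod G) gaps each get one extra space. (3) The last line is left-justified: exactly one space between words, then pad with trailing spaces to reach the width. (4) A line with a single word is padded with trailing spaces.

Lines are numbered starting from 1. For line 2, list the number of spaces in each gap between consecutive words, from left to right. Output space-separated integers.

Line 1: ['chair', 'who', 'rainbow'] (min_width=17, slack=1)
Line 2: ['rock', 'mineral'] (min_width=12, slack=6)
Line 3: ['pencil', 'big', 'who', 'new'] (min_width=18, slack=0)
Line 4: ['code', 'sleepy', 'green'] (min_width=17, slack=1)
Line 5: ['festival'] (min_width=8, slack=10)

Answer: 7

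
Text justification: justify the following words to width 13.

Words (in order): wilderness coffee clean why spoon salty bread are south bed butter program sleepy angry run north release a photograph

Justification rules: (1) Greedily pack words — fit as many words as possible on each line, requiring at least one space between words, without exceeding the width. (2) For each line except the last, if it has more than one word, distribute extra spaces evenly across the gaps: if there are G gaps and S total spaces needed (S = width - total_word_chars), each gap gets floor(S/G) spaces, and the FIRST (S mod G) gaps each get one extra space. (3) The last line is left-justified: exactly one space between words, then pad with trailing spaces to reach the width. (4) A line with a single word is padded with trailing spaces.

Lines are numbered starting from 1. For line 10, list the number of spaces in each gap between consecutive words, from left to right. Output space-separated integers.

Line 1: ['wilderness'] (min_width=10, slack=3)
Line 2: ['coffee', 'clean'] (min_width=12, slack=1)
Line 3: ['why', 'spoon'] (min_width=9, slack=4)
Line 4: ['salty', 'bread'] (min_width=11, slack=2)
Line 5: ['are', 'south', 'bed'] (min_width=13, slack=0)
Line 6: ['butter'] (min_width=6, slack=7)
Line 7: ['program'] (min_width=7, slack=6)
Line 8: ['sleepy', 'angry'] (min_width=12, slack=1)
Line 9: ['run', 'north'] (min_width=9, slack=4)
Line 10: ['release', 'a'] (min_width=9, slack=4)
Line 11: ['photograph'] (min_width=10, slack=3)

Answer: 5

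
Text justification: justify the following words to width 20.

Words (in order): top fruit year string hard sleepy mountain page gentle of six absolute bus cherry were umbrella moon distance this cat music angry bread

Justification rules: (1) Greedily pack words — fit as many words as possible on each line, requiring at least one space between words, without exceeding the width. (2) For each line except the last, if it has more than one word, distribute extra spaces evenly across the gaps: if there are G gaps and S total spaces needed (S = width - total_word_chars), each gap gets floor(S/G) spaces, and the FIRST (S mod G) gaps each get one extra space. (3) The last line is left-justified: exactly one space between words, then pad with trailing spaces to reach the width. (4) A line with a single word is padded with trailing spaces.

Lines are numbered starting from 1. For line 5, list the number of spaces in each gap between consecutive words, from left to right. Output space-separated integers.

Answer: 1 1

Derivation:
Line 1: ['top', 'fruit', 'year'] (min_width=14, slack=6)
Line 2: ['string', 'hard', 'sleepy'] (min_width=18, slack=2)
Line 3: ['mountain', 'page', 'gentle'] (min_width=20, slack=0)
Line 4: ['of', 'six', 'absolute', 'bus'] (min_width=19, slack=1)
Line 5: ['cherry', 'were', 'umbrella'] (min_width=20, slack=0)
Line 6: ['moon', 'distance', 'this'] (min_width=18, slack=2)
Line 7: ['cat', 'music', 'angry'] (min_width=15, slack=5)
Line 8: ['bread'] (min_width=5, slack=15)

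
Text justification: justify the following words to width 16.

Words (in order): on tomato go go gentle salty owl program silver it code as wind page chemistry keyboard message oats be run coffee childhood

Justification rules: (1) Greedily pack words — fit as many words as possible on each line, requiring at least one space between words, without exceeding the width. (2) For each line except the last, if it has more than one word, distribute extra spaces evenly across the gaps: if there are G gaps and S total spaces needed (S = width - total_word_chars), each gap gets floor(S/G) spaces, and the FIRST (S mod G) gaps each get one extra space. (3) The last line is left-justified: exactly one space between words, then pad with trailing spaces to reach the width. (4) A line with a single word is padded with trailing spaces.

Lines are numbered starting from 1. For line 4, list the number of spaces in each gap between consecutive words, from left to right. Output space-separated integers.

Answer: 2 1 1

Derivation:
Line 1: ['on', 'tomato', 'go', 'go'] (min_width=15, slack=1)
Line 2: ['gentle', 'salty', 'owl'] (min_width=16, slack=0)
Line 3: ['program', 'silver'] (min_width=14, slack=2)
Line 4: ['it', 'code', 'as', 'wind'] (min_width=15, slack=1)
Line 5: ['page', 'chemistry'] (min_width=14, slack=2)
Line 6: ['keyboard', 'message'] (min_width=16, slack=0)
Line 7: ['oats', 'be', 'run'] (min_width=11, slack=5)
Line 8: ['coffee', 'childhood'] (min_width=16, slack=0)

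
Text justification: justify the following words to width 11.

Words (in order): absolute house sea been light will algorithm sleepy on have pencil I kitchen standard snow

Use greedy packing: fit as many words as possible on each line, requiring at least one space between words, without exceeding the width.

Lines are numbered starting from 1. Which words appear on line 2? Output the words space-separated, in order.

Line 1: ['absolute'] (min_width=8, slack=3)
Line 2: ['house', 'sea'] (min_width=9, slack=2)
Line 3: ['been', 'light'] (min_width=10, slack=1)
Line 4: ['will'] (min_width=4, slack=7)
Line 5: ['algorithm'] (min_width=9, slack=2)
Line 6: ['sleepy', 'on'] (min_width=9, slack=2)
Line 7: ['have', 'pencil'] (min_width=11, slack=0)
Line 8: ['I', 'kitchen'] (min_width=9, slack=2)
Line 9: ['standard'] (min_width=8, slack=3)
Line 10: ['snow'] (min_width=4, slack=7)

Answer: house sea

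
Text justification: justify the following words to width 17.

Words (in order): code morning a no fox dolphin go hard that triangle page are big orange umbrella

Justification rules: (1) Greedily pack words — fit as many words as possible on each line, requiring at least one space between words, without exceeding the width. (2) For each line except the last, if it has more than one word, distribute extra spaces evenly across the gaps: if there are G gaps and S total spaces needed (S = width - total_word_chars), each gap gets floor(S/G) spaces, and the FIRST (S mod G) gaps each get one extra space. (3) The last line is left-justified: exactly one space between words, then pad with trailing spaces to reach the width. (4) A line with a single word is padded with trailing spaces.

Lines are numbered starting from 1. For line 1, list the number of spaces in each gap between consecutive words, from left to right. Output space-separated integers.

Answer: 1 1 1

Derivation:
Line 1: ['code', 'morning', 'a', 'no'] (min_width=17, slack=0)
Line 2: ['fox', 'dolphin', 'go'] (min_width=14, slack=3)
Line 3: ['hard', 'that'] (min_width=9, slack=8)
Line 4: ['triangle', 'page', 'are'] (min_width=17, slack=0)
Line 5: ['big', 'orange'] (min_width=10, slack=7)
Line 6: ['umbrella'] (min_width=8, slack=9)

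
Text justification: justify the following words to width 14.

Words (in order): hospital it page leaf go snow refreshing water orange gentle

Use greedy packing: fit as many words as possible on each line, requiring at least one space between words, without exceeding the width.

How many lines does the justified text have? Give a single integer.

Line 1: ['hospital', 'it'] (min_width=11, slack=3)
Line 2: ['page', 'leaf', 'go'] (min_width=12, slack=2)
Line 3: ['snow'] (min_width=4, slack=10)
Line 4: ['refreshing'] (min_width=10, slack=4)
Line 5: ['water', 'orange'] (min_width=12, slack=2)
Line 6: ['gentle'] (min_width=6, slack=8)
Total lines: 6

Answer: 6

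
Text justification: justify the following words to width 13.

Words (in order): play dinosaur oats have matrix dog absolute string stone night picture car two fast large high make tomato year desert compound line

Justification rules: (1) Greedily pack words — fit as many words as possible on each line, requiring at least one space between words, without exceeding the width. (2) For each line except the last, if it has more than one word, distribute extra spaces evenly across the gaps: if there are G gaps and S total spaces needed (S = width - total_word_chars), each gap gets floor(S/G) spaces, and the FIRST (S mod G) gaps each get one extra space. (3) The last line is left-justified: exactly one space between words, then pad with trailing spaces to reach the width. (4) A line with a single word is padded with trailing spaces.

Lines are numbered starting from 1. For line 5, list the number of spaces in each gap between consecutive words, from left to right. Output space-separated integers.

Answer: 2

Derivation:
Line 1: ['play', 'dinosaur'] (min_width=13, slack=0)
Line 2: ['oats', 'have'] (min_width=9, slack=4)
Line 3: ['matrix', 'dog'] (min_width=10, slack=3)
Line 4: ['absolute'] (min_width=8, slack=5)
Line 5: ['string', 'stone'] (min_width=12, slack=1)
Line 6: ['night', 'picture'] (min_width=13, slack=0)
Line 7: ['car', 'two', 'fast'] (min_width=12, slack=1)
Line 8: ['large', 'high'] (min_width=10, slack=3)
Line 9: ['make', 'tomato'] (min_width=11, slack=2)
Line 10: ['year', 'desert'] (min_width=11, slack=2)
Line 11: ['compound', 'line'] (min_width=13, slack=0)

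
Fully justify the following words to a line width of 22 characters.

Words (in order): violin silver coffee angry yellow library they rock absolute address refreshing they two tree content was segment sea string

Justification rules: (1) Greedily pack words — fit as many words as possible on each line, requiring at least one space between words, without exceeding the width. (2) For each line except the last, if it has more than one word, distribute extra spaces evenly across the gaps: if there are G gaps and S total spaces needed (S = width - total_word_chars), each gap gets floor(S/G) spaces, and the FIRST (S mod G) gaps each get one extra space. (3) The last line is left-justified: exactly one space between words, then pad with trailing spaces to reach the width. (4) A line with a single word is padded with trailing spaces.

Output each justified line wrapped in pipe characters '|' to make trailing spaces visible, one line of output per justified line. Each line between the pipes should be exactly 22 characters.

Line 1: ['violin', 'silver', 'coffee'] (min_width=20, slack=2)
Line 2: ['angry', 'yellow', 'library'] (min_width=20, slack=2)
Line 3: ['they', 'rock', 'absolute'] (min_width=18, slack=4)
Line 4: ['address', 'refreshing'] (min_width=18, slack=4)
Line 5: ['they', 'two', 'tree', 'content'] (min_width=21, slack=1)
Line 6: ['was', 'segment', 'sea', 'string'] (min_width=22, slack=0)

Answer: |violin  silver  coffee|
|angry  yellow  library|
|they   rock   absolute|
|address     refreshing|
|they  two tree content|
|was segment sea string|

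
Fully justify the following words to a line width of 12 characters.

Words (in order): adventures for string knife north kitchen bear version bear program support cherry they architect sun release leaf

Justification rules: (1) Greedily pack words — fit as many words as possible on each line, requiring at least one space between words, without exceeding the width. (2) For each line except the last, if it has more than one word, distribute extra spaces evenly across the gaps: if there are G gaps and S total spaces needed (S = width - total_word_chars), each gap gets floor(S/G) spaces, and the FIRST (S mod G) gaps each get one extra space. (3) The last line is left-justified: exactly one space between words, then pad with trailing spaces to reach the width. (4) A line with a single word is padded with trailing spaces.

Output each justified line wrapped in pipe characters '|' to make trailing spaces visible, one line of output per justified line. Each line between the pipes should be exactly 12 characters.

Line 1: ['adventures'] (min_width=10, slack=2)
Line 2: ['for', 'string'] (min_width=10, slack=2)
Line 3: ['knife', 'north'] (min_width=11, slack=1)
Line 4: ['kitchen', 'bear'] (min_width=12, slack=0)
Line 5: ['version', 'bear'] (min_width=12, slack=0)
Line 6: ['program'] (min_width=7, slack=5)
Line 7: ['support'] (min_width=7, slack=5)
Line 8: ['cherry', 'they'] (min_width=11, slack=1)
Line 9: ['architect'] (min_width=9, slack=3)
Line 10: ['sun', 'release'] (min_width=11, slack=1)
Line 11: ['leaf'] (min_width=4, slack=8)

Answer: |adventures  |
|for   string|
|knife  north|
|kitchen bear|
|version bear|
|program     |
|support     |
|cherry  they|
|architect   |
|sun  release|
|leaf        |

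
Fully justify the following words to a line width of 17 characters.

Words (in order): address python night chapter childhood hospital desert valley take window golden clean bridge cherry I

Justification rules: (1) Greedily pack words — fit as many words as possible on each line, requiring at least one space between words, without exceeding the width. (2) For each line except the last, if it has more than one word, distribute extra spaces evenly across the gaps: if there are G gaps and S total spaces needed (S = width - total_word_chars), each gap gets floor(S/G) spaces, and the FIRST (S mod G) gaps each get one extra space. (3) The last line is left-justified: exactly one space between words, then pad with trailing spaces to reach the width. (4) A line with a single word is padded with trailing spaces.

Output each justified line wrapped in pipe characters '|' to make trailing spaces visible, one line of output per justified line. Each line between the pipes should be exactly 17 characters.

Answer: |address    python|
|night     chapter|
|childhood        |
|hospital   desert|
|valley       take|
|window     golden|
|clean      bridge|
|cherry I         |

Derivation:
Line 1: ['address', 'python'] (min_width=14, slack=3)
Line 2: ['night', 'chapter'] (min_width=13, slack=4)
Line 3: ['childhood'] (min_width=9, slack=8)
Line 4: ['hospital', 'desert'] (min_width=15, slack=2)
Line 5: ['valley', 'take'] (min_width=11, slack=6)
Line 6: ['window', 'golden'] (min_width=13, slack=4)
Line 7: ['clean', 'bridge'] (min_width=12, slack=5)
Line 8: ['cherry', 'I'] (min_width=8, slack=9)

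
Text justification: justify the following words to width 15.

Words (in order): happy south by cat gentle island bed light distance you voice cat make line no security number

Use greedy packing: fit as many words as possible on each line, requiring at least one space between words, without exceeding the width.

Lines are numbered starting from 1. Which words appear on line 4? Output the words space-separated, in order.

Line 1: ['happy', 'south', 'by'] (min_width=14, slack=1)
Line 2: ['cat', 'gentle'] (min_width=10, slack=5)
Line 3: ['island', 'bed'] (min_width=10, slack=5)
Line 4: ['light', 'distance'] (min_width=14, slack=1)
Line 5: ['you', 'voice', 'cat'] (min_width=13, slack=2)
Line 6: ['make', 'line', 'no'] (min_width=12, slack=3)
Line 7: ['security', 'number'] (min_width=15, slack=0)

Answer: light distance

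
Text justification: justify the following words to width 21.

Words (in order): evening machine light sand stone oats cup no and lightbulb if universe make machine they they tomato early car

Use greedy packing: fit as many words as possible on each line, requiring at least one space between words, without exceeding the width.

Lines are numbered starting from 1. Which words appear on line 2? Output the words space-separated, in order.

Line 1: ['evening', 'machine', 'light'] (min_width=21, slack=0)
Line 2: ['sand', 'stone', 'oats', 'cup'] (min_width=19, slack=2)
Line 3: ['no', 'and', 'lightbulb', 'if'] (min_width=19, slack=2)
Line 4: ['universe', 'make', 'machine'] (min_width=21, slack=0)
Line 5: ['they', 'they', 'tomato'] (min_width=16, slack=5)
Line 6: ['early', 'car'] (min_width=9, slack=12)

Answer: sand stone oats cup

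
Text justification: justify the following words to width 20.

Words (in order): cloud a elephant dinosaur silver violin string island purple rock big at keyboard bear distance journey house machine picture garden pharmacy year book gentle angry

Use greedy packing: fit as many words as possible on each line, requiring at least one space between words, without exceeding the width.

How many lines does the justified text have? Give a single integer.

Answer: 10

Derivation:
Line 1: ['cloud', 'a', 'elephant'] (min_width=16, slack=4)
Line 2: ['dinosaur', 'silver'] (min_width=15, slack=5)
Line 3: ['violin', 'string', 'island'] (min_width=20, slack=0)
Line 4: ['purple', 'rock', 'big', 'at'] (min_width=18, slack=2)
Line 5: ['keyboard', 'bear'] (min_width=13, slack=7)
Line 6: ['distance', 'journey'] (min_width=16, slack=4)
Line 7: ['house', 'machine'] (min_width=13, slack=7)
Line 8: ['picture', 'garden'] (min_width=14, slack=6)
Line 9: ['pharmacy', 'year', 'book'] (min_width=18, slack=2)
Line 10: ['gentle', 'angry'] (min_width=12, slack=8)
Total lines: 10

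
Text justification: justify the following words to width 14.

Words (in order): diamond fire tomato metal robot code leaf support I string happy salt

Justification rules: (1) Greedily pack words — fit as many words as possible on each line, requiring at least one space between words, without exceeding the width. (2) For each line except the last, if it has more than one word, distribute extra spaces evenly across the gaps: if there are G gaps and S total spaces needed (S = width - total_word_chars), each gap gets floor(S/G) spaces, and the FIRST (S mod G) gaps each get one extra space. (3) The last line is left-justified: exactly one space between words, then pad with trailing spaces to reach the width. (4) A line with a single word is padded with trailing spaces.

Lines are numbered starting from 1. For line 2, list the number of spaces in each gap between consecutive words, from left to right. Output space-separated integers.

Line 1: ['diamond', 'fire'] (min_width=12, slack=2)
Line 2: ['tomato', 'metal'] (min_width=12, slack=2)
Line 3: ['robot', 'code'] (min_width=10, slack=4)
Line 4: ['leaf', 'support', 'I'] (min_width=14, slack=0)
Line 5: ['string', 'happy'] (min_width=12, slack=2)
Line 6: ['salt'] (min_width=4, slack=10)

Answer: 3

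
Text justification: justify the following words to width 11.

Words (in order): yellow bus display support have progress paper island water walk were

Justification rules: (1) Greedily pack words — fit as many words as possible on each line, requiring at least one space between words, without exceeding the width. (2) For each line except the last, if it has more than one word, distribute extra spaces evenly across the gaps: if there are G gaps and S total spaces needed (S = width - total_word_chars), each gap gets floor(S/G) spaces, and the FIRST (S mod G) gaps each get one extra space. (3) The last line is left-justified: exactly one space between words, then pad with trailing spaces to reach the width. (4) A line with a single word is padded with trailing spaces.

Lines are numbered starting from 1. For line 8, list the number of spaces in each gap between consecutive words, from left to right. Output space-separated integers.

Answer: 2

Derivation:
Line 1: ['yellow', 'bus'] (min_width=10, slack=1)
Line 2: ['display'] (min_width=7, slack=4)
Line 3: ['support'] (min_width=7, slack=4)
Line 4: ['have'] (min_width=4, slack=7)
Line 5: ['progress'] (min_width=8, slack=3)
Line 6: ['paper'] (min_width=5, slack=6)
Line 7: ['island'] (min_width=6, slack=5)
Line 8: ['water', 'walk'] (min_width=10, slack=1)
Line 9: ['were'] (min_width=4, slack=7)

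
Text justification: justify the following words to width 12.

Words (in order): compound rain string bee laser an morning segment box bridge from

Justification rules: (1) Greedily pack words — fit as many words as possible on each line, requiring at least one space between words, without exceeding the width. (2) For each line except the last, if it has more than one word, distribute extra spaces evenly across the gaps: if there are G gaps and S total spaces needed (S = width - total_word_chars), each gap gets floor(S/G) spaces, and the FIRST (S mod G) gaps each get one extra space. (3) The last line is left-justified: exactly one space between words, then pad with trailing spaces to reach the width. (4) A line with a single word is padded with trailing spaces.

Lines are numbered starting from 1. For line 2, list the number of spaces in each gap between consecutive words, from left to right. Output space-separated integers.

Answer: 2

Derivation:
Line 1: ['compound'] (min_width=8, slack=4)
Line 2: ['rain', 'string'] (min_width=11, slack=1)
Line 3: ['bee', 'laser', 'an'] (min_width=12, slack=0)
Line 4: ['morning'] (min_width=7, slack=5)
Line 5: ['segment', 'box'] (min_width=11, slack=1)
Line 6: ['bridge', 'from'] (min_width=11, slack=1)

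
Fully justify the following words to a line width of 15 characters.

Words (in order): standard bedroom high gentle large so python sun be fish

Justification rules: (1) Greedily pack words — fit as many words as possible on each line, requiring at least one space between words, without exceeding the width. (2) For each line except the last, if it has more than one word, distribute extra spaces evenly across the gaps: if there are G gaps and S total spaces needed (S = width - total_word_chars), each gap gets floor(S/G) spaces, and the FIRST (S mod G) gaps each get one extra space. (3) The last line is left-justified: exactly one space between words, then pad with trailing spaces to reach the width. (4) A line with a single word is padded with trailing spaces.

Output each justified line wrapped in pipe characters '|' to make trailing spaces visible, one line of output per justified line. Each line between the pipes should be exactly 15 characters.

Answer: |standard       |
|bedroom    high|
|gentle large so|
|python  sun  be|
|fish           |

Derivation:
Line 1: ['standard'] (min_width=8, slack=7)
Line 2: ['bedroom', 'high'] (min_width=12, slack=3)
Line 3: ['gentle', 'large', 'so'] (min_width=15, slack=0)
Line 4: ['python', 'sun', 'be'] (min_width=13, slack=2)
Line 5: ['fish'] (min_width=4, slack=11)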